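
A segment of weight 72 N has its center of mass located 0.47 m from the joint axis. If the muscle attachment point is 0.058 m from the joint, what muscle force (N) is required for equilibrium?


F_muscle = W * d_load / d_muscle
F_muscle = 72 * 0.47 / 0.058
Numerator = 33.8400
F_muscle = 583.4483


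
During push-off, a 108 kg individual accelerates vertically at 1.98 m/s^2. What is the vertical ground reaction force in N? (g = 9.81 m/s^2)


GRF = m * (g + a)
GRF = 108 * (9.81 + 1.98)
GRF = 108 * 11.7900
GRF = 1273.3200


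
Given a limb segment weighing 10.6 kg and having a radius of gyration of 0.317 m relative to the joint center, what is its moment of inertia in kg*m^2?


I = m * k^2
I = 10.6 * 0.317^2
k^2 = 0.1005
I = 1.0652


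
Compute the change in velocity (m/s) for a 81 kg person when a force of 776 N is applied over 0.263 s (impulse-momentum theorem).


J = F * dt = 776 * 0.263 = 204.0880 N*s
delta_v = J / m
delta_v = 204.0880 / 81
delta_v = 2.5196


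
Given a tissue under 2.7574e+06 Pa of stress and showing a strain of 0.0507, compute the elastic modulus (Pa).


E = stress / strain
E = 2.7574e+06 / 0.0507
E = 5.4387e+07


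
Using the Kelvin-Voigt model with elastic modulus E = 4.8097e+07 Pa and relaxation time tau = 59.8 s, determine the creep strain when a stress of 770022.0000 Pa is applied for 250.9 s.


epsilon(t) = (sigma/E) * (1 - exp(-t/tau))
sigma/E = 770022.0000 / 4.8097e+07 = 0.0160
exp(-t/tau) = exp(-250.9 / 59.8) = 0.0151
epsilon = 0.0160 * (1 - 0.0151)
epsilon = 0.0158


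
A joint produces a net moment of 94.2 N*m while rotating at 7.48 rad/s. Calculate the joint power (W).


P = M * omega
P = 94.2 * 7.48
P = 704.6160


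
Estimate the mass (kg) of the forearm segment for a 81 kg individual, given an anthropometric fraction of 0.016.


m_segment = body_mass * fraction
m_segment = 81 * 0.016
m_segment = 1.2960


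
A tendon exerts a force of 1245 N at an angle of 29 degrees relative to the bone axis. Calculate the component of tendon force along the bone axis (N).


F_eff = F_tendon * cos(theta)
theta = 29 deg = 0.5061 rad
cos(theta) = 0.8746
F_eff = 1245 * 0.8746
F_eff = 1088.9015


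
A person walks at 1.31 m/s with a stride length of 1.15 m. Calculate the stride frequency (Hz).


f = v / stride_length
f = 1.31 / 1.15
f = 1.1391


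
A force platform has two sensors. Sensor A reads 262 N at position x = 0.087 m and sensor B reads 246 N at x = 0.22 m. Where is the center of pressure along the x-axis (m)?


COP_x = (F1*x1 + F2*x2) / (F1 + F2)
COP_x = (262*0.087 + 246*0.22) / (262 + 246)
Numerator = 76.9140
Denominator = 508
COP_x = 0.1514


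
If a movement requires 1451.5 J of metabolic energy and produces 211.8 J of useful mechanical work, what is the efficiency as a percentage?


eta = (W_mech / E_meta) * 100
eta = (211.8 / 1451.5) * 100
ratio = 0.1459
eta = 14.5918


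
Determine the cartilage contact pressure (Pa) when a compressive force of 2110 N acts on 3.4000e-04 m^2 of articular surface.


P = F / A
P = 2110 / 3.4000e-04
P = 6.2059e+06


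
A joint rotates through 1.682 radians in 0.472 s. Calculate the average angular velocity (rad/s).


omega = delta_theta / delta_t
omega = 1.682 / 0.472
omega = 3.5636


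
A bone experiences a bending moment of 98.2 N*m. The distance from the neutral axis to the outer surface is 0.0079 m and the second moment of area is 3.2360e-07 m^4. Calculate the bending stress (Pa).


sigma = M * c / I
sigma = 98.2 * 0.0079 / 3.2360e-07
M * c = 0.7758
sigma = 2.3973e+06


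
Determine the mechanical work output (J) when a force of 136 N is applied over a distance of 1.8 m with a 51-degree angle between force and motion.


W = F * d * cos(theta)
theta = 51 deg = 0.8901 rad
cos(theta) = 0.6293
W = 136 * 1.8 * 0.6293
W = 154.0576


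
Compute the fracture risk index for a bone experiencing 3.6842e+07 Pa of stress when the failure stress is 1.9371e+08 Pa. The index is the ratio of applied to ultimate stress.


FRI = applied / ultimate
FRI = 3.6842e+07 / 1.9371e+08
FRI = 0.1902


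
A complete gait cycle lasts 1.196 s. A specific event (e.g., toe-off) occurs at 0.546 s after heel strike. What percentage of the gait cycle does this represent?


pct = (event_time / cycle_time) * 100
pct = (0.546 / 1.196) * 100
ratio = 0.4565
pct = 45.6522


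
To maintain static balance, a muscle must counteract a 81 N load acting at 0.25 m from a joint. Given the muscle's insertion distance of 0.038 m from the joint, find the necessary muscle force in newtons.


F_muscle = W * d_load / d_muscle
F_muscle = 81 * 0.25 / 0.038
Numerator = 20.2500
F_muscle = 532.8947


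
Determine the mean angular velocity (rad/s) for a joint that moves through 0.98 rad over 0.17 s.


omega = delta_theta / delta_t
omega = 0.98 / 0.17
omega = 5.7647


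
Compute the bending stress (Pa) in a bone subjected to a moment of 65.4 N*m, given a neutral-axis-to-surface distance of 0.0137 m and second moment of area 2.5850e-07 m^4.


sigma = M * c / I
sigma = 65.4 * 0.0137 / 2.5850e-07
M * c = 0.8960
sigma = 3.4661e+06


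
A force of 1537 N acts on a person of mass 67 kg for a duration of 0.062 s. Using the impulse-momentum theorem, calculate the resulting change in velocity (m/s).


J = F * dt = 1537 * 0.062 = 95.2940 N*s
delta_v = J / m
delta_v = 95.2940 / 67
delta_v = 1.4223


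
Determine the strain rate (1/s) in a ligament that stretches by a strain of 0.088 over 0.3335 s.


strain_rate = delta_strain / delta_t
strain_rate = 0.088 / 0.3335
strain_rate = 0.2639


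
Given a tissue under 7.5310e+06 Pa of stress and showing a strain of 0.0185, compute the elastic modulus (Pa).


E = stress / strain
E = 7.5310e+06 / 0.0185
E = 4.0708e+08


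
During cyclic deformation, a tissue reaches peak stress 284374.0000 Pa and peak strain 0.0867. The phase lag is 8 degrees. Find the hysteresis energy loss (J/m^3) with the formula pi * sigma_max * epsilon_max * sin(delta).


E_loss = pi * sigma_max * epsilon_max * sin(delta)
delta = 8 deg = 0.1396 rad
sin(delta) = 0.1392
E_loss = pi * 284374.0000 * 0.0867 * 0.1392
E_loss = 10779.8858


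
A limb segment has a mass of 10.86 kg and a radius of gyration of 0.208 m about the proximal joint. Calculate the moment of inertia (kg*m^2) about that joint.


I = m * k^2
I = 10.86 * 0.208^2
k^2 = 0.0433
I = 0.4698


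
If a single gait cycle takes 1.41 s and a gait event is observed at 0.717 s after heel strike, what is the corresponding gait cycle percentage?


pct = (event_time / cycle_time) * 100
pct = (0.717 / 1.41) * 100
ratio = 0.5085
pct = 50.8511


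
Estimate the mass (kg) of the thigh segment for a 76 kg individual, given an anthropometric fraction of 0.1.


m_segment = body_mass * fraction
m_segment = 76 * 0.1
m_segment = 7.6000


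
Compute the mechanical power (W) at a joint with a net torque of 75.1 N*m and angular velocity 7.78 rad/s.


P = M * omega
P = 75.1 * 7.78
P = 584.2780


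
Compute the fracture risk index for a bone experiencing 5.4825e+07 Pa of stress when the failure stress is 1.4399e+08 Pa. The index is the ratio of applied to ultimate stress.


FRI = applied / ultimate
FRI = 5.4825e+07 / 1.4399e+08
FRI = 0.3808


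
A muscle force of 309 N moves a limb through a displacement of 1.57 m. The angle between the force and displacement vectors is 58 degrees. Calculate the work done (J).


W = F * d * cos(theta)
theta = 58 deg = 1.0123 rad
cos(theta) = 0.5299
W = 309 * 1.57 * 0.5299
W = 257.0797


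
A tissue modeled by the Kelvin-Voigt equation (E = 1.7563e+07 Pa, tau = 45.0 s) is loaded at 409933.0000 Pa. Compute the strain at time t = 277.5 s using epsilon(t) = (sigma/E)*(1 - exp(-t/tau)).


epsilon(t) = (sigma/E) * (1 - exp(-t/tau))
sigma/E = 409933.0000 / 1.7563e+07 = 0.0233
exp(-t/tau) = exp(-277.5 / 45.0) = 0.0021
epsilon = 0.0233 * (1 - 0.0021)
epsilon = 0.0233


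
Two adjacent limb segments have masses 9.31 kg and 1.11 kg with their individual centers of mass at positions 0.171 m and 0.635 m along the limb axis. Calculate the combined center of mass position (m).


COM = (m1*x1 + m2*x2) / (m1 + m2)
COM = (9.31*0.171 + 1.11*0.635) / (9.31 + 1.11)
Numerator = 2.2969
Denominator = 10.4200
COM = 0.2204


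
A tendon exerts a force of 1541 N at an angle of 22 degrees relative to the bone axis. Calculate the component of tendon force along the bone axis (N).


F_eff = F_tendon * cos(theta)
theta = 22 deg = 0.3840 rad
cos(theta) = 0.9272
F_eff = 1541 * 0.9272
F_eff = 1428.7903


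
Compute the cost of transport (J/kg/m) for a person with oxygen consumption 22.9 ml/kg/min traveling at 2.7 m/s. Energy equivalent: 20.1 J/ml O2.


Power per kg = VO2 * 20.1 / 60
Power per kg = 22.9 * 20.1 / 60 = 7.6715 W/kg
Cost = power_per_kg / speed
Cost = 7.6715 / 2.7
Cost = 2.8413


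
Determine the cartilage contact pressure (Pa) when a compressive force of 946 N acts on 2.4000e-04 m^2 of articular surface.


P = F / A
P = 946 / 2.4000e-04
P = 3.9417e+06


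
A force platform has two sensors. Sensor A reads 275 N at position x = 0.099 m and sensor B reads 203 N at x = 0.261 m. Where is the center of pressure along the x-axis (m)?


COP_x = (F1*x1 + F2*x2) / (F1 + F2)
COP_x = (275*0.099 + 203*0.261) / (275 + 203)
Numerator = 80.2080
Denominator = 478
COP_x = 0.1678


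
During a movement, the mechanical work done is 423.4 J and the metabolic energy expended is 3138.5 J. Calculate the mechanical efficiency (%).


eta = (W_mech / E_meta) * 100
eta = (423.4 / 3138.5) * 100
ratio = 0.1349
eta = 13.4905


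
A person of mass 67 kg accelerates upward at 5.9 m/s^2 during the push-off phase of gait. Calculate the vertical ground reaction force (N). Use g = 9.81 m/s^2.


GRF = m * (g + a)
GRF = 67 * (9.81 + 5.9)
GRF = 67 * 15.7100
GRF = 1052.5700


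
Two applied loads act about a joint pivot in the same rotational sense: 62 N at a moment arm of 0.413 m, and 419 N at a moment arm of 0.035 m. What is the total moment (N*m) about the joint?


M = F1 * d1 + F2 * d2
M = 62 * 0.413 + 419 * 0.035
M = 25.6060 + 14.6650
M = 40.2710


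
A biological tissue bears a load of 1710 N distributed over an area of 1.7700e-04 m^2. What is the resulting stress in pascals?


stress = F / A
stress = 1710 / 1.7700e-04
stress = 9.6610e+06


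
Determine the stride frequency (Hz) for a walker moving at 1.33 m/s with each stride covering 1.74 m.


f = v / stride_length
f = 1.33 / 1.74
f = 0.7644


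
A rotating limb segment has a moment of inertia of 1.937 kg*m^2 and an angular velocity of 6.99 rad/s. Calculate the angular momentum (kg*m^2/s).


L = I * omega
L = 1.937 * 6.99
L = 13.5396


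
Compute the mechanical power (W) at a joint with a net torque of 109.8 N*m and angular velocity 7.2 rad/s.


P = M * omega
P = 109.8 * 7.2
P = 790.5600


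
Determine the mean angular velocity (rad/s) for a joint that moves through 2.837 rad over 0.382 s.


omega = delta_theta / delta_t
omega = 2.837 / 0.382
omega = 7.4267


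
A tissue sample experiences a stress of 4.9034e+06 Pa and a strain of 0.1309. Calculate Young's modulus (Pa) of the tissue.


E = stress / strain
E = 4.9034e+06 / 0.1309
E = 3.7459e+07


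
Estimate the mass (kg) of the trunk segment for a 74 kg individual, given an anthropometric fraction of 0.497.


m_segment = body_mass * fraction
m_segment = 74 * 0.497
m_segment = 36.7780


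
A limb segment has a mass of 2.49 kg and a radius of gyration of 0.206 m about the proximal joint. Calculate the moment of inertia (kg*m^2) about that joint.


I = m * k^2
I = 2.49 * 0.206^2
k^2 = 0.0424
I = 0.1057


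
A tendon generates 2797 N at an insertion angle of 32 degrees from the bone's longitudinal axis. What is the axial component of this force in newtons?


F_eff = F_tendon * cos(theta)
theta = 32 deg = 0.5585 rad
cos(theta) = 0.8480
F_eff = 2797 * 0.8480
F_eff = 2371.9905


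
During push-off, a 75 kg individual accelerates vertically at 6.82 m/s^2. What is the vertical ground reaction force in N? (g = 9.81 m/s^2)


GRF = m * (g + a)
GRF = 75 * (9.81 + 6.82)
GRF = 75 * 16.6300
GRF = 1247.2500


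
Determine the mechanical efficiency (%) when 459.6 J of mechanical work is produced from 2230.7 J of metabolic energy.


eta = (W_mech / E_meta) * 100
eta = (459.6 / 2230.7) * 100
ratio = 0.2060
eta = 20.6034


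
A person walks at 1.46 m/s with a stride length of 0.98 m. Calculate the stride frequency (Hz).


f = v / stride_length
f = 1.46 / 0.98
f = 1.4898


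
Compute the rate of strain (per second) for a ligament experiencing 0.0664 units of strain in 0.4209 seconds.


strain_rate = delta_strain / delta_t
strain_rate = 0.0664 / 0.4209
strain_rate = 0.1578


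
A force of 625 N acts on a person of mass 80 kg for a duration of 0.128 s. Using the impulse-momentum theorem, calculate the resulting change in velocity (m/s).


J = F * dt = 625 * 0.128 = 80.0000 N*s
delta_v = J / m
delta_v = 80.0000 / 80
delta_v = 1.0000


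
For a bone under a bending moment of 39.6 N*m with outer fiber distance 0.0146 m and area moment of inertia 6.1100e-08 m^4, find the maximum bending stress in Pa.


sigma = M * c / I
sigma = 39.6 * 0.0146 / 6.1100e-08
M * c = 0.5782
sigma = 9.4625e+06


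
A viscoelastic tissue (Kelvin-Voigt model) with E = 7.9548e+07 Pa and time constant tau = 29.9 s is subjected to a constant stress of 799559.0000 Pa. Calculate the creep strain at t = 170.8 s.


epsilon(t) = (sigma/E) * (1 - exp(-t/tau))
sigma/E = 799559.0000 / 7.9548e+07 = 0.0101
exp(-t/tau) = exp(-170.8 / 29.9) = 0.0033
epsilon = 0.0101 * (1 - 0.0033)
epsilon = 0.0100


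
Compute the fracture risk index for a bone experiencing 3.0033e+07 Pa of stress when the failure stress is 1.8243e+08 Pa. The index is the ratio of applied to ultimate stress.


FRI = applied / ultimate
FRI = 3.0033e+07 / 1.8243e+08
FRI = 0.1646


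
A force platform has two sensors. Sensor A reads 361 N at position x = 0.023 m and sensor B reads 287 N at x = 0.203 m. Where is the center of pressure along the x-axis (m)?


COP_x = (F1*x1 + F2*x2) / (F1 + F2)
COP_x = (361*0.023 + 287*0.203) / (361 + 287)
Numerator = 66.5640
Denominator = 648
COP_x = 0.1027


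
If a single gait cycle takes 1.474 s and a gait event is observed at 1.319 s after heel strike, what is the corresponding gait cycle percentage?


pct = (event_time / cycle_time) * 100
pct = (1.319 / 1.474) * 100
ratio = 0.8948
pct = 89.4844


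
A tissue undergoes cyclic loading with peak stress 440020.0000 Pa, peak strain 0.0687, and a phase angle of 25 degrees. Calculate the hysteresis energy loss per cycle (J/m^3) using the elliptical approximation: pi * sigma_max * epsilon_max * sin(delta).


E_loss = pi * sigma_max * epsilon_max * sin(delta)
delta = 25 deg = 0.4363 rad
sin(delta) = 0.4226
E_loss = pi * 440020.0000 * 0.0687 * 0.4226
E_loss = 40135.3714


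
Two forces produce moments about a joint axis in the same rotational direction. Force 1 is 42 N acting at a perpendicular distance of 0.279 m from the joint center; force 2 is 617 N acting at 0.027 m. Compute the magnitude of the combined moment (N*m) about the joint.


M = F1 * d1 + F2 * d2
M = 42 * 0.279 + 617 * 0.027
M = 11.7180 + 16.6590
M = 28.3770


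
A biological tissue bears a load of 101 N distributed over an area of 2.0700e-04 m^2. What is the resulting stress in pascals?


stress = F / A
stress = 101 / 2.0700e-04
stress = 487922.7053


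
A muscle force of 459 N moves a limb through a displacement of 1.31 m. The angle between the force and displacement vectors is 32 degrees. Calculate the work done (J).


W = F * d * cos(theta)
theta = 32 deg = 0.5585 rad
cos(theta) = 0.8480
W = 459 * 1.31 * 0.8480
W = 509.9228


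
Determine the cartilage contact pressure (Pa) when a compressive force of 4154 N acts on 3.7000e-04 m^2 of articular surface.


P = F / A
P = 4154 / 3.7000e-04
P = 1.1227e+07


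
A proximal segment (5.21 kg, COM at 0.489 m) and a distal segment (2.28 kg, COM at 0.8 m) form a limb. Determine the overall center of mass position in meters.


COM = (m1*x1 + m2*x2) / (m1 + m2)
COM = (5.21*0.489 + 2.28*0.8) / (5.21 + 2.28)
Numerator = 4.3717
Denominator = 7.4900
COM = 0.5837


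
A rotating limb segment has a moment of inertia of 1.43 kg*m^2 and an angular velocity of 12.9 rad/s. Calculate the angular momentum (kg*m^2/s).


L = I * omega
L = 1.43 * 12.9
L = 18.4470


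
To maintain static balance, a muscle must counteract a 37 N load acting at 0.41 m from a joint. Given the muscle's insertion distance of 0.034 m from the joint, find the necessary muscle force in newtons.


F_muscle = W * d_load / d_muscle
F_muscle = 37 * 0.41 / 0.034
Numerator = 15.1700
F_muscle = 446.1765


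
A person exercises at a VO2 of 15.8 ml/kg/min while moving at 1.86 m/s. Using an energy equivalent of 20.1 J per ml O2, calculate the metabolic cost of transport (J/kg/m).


Power per kg = VO2 * 20.1 / 60
Power per kg = 15.8 * 20.1 / 60 = 5.2930 W/kg
Cost = power_per_kg / speed
Cost = 5.2930 / 1.86
Cost = 2.8457


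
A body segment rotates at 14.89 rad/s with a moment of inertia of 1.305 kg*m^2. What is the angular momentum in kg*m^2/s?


L = I * omega
L = 1.305 * 14.89
L = 19.4314


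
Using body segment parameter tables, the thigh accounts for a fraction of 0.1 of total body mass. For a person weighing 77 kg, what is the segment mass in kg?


m_segment = body_mass * fraction
m_segment = 77 * 0.1
m_segment = 7.7000


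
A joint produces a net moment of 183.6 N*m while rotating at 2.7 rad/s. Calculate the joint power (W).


P = M * omega
P = 183.6 * 2.7
P = 495.7200


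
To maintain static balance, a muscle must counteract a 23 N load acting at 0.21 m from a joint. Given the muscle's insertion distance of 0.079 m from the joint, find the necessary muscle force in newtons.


F_muscle = W * d_load / d_muscle
F_muscle = 23 * 0.21 / 0.079
Numerator = 4.8300
F_muscle = 61.1392


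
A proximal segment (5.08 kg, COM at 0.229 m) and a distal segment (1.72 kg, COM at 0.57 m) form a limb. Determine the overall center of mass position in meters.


COM = (m1*x1 + m2*x2) / (m1 + m2)
COM = (5.08*0.229 + 1.72*0.57) / (5.08 + 1.72)
Numerator = 2.1437
Denominator = 6.8000
COM = 0.3153


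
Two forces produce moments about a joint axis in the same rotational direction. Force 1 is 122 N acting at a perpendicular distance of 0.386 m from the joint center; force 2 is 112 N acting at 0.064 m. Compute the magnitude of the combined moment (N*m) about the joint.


M = F1 * d1 + F2 * d2
M = 122 * 0.386 + 112 * 0.064
M = 47.0920 + 7.1680
M = 54.2600


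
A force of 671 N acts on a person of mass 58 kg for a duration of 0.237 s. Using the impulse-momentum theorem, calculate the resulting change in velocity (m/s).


J = F * dt = 671 * 0.237 = 159.0270 N*s
delta_v = J / m
delta_v = 159.0270 / 58
delta_v = 2.7418


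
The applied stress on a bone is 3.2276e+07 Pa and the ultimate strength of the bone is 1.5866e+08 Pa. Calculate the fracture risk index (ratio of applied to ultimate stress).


FRI = applied / ultimate
FRI = 3.2276e+07 / 1.5866e+08
FRI = 0.2034


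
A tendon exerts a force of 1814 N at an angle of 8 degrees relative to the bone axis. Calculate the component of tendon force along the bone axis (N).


F_eff = F_tendon * cos(theta)
theta = 8 deg = 0.1396 rad
cos(theta) = 0.9903
F_eff = 1814 * 0.9903
F_eff = 1796.3463


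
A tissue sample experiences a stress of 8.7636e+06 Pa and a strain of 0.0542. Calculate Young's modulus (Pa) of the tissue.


E = stress / strain
E = 8.7636e+06 / 0.0542
E = 1.6169e+08


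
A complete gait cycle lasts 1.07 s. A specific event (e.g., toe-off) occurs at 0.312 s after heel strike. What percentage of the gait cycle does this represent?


pct = (event_time / cycle_time) * 100
pct = (0.312 / 1.07) * 100
ratio = 0.2916
pct = 29.1589


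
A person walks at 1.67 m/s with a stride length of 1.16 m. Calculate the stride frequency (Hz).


f = v / stride_length
f = 1.67 / 1.16
f = 1.4397


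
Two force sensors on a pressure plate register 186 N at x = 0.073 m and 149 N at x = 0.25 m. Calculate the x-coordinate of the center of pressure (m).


COP_x = (F1*x1 + F2*x2) / (F1 + F2)
COP_x = (186*0.073 + 149*0.25) / (186 + 149)
Numerator = 50.8280
Denominator = 335
COP_x = 0.1517


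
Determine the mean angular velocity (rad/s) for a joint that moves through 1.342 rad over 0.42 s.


omega = delta_theta / delta_t
omega = 1.342 / 0.42
omega = 3.1952


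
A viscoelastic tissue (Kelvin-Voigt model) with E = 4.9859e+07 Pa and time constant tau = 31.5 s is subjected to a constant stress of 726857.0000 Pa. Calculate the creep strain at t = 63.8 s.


epsilon(t) = (sigma/E) * (1 - exp(-t/tau))
sigma/E = 726857.0000 / 4.9859e+07 = 0.0146
exp(-t/tau) = exp(-63.8 / 31.5) = 0.1319
epsilon = 0.0146 * (1 - 0.1319)
epsilon = 0.0127


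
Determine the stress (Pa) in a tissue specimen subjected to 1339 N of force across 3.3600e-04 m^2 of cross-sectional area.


stress = F / A
stress = 1339 / 3.3600e-04
stress = 3.9851e+06


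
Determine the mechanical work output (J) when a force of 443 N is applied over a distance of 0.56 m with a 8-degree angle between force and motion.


W = F * d * cos(theta)
theta = 8 deg = 0.1396 rad
cos(theta) = 0.9903
W = 443 * 0.56 * 0.9903
W = 245.6657


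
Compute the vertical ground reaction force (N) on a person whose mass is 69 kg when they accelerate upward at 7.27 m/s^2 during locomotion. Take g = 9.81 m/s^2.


GRF = m * (g + a)
GRF = 69 * (9.81 + 7.27)
GRF = 69 * 17.0800
GRF = 1178.5200


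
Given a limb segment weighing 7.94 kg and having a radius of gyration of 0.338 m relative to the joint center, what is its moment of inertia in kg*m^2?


I = m * k^2
I = 7.94 * 0.338^2
k^2 = 0.1142
I = 0.9071


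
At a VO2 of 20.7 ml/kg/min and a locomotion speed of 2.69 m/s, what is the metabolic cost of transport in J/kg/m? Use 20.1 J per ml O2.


Power per kg = VO2 * 20.1 / 60
Power per kg = 20.7 * 20.1 / 60 = 6.9345 W/kg
Cost = power_per_kg / speed
Cost = 6.9345 / 2.69
Cost = 2.5779


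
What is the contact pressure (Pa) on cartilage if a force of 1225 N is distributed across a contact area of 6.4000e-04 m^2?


P = F / A
P = 1225 / 6.4000e-04
P = 1.9141e+06


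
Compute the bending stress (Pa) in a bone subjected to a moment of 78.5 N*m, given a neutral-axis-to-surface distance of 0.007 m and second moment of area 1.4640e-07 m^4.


sigma = M * c / I
sigma = 78.5 * 0.007 / 1.4640e-07
M * c = 0.5495
sigma = 3.7534e+06


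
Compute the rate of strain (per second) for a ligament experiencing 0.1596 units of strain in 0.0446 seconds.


strain_rate = delta_strain / delta_t
strain_rate = 0.1596 / 0.0446
strain_rate = 3.5785


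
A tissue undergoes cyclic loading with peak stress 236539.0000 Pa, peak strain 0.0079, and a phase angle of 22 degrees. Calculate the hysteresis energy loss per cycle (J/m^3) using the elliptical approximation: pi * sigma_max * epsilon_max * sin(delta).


E_loss = pi * sigma_max * epsilon_max * sin(delta)
delta = 22 deg = 0.3840 rad
sin(delta) = 0.3746
E_loss = pi * 236539.0000 * 0.0079 * 0.3746
E_loss = 2199.1514


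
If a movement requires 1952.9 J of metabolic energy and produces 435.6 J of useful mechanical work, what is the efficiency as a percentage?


eta = (W_mech / E_meta) * 100
eta = (435.6 / 1952.9) * 100
ratio = 0.2231
eta = 22.3053


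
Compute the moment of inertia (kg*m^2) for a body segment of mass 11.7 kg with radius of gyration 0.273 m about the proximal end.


I = m * k^2
I = 11.7 * 0.273^2
k^2 = 0.0745
I = 0.8720


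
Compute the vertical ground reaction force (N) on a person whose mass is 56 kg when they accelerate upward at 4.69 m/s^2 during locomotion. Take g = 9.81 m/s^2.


GRF = m * (g + a)
GRF = 56 * (9.81 + 4.69)
GRF = 56 * 14.5000
GRF = 812.0000


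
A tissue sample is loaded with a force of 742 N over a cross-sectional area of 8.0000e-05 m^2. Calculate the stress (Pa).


stress = F / A
stress = 742 / 8.0000e-05
stress = 9.2750e+06


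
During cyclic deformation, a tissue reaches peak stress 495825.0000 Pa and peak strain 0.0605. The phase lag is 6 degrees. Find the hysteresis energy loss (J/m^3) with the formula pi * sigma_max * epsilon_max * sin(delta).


E_loss = pi * sigma_max * epsilon_max * sin(delta)
delta = 6 deg = 0.1047 rad
sin(delta) = 0.1045
E_loss = pi * 495825.0000 * 0.0605 * 0.1045
E_loss = 9850.7259


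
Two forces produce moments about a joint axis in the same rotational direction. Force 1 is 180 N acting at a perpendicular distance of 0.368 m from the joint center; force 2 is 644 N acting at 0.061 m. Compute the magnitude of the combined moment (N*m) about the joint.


M = F1 * d1 + F2 * d2
M = 180 * 0.368 + 644 * 0.061
M = 66.2400 + 39.2840
M = 105.5240


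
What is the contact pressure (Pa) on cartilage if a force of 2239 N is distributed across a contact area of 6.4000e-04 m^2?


P = F / A
P = 2239 / 6.4000e-04
P = 3.4984e+06


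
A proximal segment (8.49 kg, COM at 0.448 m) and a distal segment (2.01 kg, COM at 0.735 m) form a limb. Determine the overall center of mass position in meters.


COM = (m1*x1 + m2*x2) / (m1 + m2)
COM = (8.49*0.448 + 2.01*0.735) / (8.49 + 2.01)
Numerator = 5.2809
Denominator = 10.5000
COM = 0.5029


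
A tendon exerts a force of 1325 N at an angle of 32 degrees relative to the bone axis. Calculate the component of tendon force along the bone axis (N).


F_eff = F_tendon * cos(theta)
theta = 32 deg = 0.5585 rad
cos(theta) = 0.8480
F_eff = 1325 * 0.8480
F_eff = 1123.6637


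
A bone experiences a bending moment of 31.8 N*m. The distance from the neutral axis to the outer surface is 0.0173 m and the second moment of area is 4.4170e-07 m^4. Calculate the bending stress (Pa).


sigma = M * c / I
sigma = 31.8 * 0.0173 / 4.4170e-07
M * c = 0.5501
sigma = 1.2455e+06


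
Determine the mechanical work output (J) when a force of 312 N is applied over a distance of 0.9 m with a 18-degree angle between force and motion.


W = F * d * cos(theta)
theta = 18 deg = 0.3142 rad
cos(theta) = 0.9511
W = 312 * 0.9 * 0.9511
W = 267.0567


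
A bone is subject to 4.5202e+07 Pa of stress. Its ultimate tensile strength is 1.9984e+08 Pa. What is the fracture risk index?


FRI = applied / ultimate
FRI = 4.5202e+07 / 1.9984e+08
FRI = 0.2262


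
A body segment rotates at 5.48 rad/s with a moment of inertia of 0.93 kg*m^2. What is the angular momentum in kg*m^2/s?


L = I * omega
L = 0.93 * 5.48
L = 5.0964


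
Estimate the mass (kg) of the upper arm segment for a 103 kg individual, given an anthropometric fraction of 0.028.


m_segment = body_mass * fraction
m_segment = 103 * 0.028
m_segment = 2.8840


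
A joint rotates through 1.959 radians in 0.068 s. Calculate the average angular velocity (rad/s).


omega = delta_theta / delta_t
omega = 1.959 / 0.068
omega = 28.8088


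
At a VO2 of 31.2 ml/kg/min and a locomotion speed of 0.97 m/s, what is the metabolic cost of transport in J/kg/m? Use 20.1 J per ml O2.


Power per kg = VO2 * 20.1 / 60
Power per kg = 31.2 * 20.1 / 60 = 10.4520 W/kg
Cost = power_per_kg / speed
Cost = 10.4520 / 0.97
Cost = 10.7753


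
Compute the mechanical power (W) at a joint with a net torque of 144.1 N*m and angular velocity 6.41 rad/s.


P = M * omega
P = 144.1 * 6.41
P = 923.6810


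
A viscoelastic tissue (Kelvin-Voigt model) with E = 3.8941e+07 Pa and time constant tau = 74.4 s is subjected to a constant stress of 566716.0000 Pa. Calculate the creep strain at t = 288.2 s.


epsilon(t) = (sigma/E) * (1 - exp(-t/tau))
sigma/E = 566716.0000 / 3.8941e+07 = 0.0146
exp(-t/tau) = exp(-288.2 / 74.4) = 0.0208
epsilon = 0.0146 * (1 - 0.0208)
epsilon = 0.0143


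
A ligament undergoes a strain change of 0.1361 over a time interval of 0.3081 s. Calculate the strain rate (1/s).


strain_rate = delta_strain / delta_t
strain_rate = 0.1361 / 0.3081
strain_rate = 0.4417


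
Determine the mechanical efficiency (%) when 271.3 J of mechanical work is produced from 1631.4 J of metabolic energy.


eta = (W_mech / E_meta) * 100
eta = (271.3 / 1631.4) * 100
ratio = 0.1663
eta = 16.6299


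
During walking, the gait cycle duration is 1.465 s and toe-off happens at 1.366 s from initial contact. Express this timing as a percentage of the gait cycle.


pct = (event_time / cycle_time) * 100
pct = (1.366 / 1.465) * 100
ratio = 0.9324
pct = 93.2423


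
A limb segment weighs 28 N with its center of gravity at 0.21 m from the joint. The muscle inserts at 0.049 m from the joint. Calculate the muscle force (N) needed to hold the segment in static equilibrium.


F_muscle = W * d_load / d_muscle
F_muscle = 28 * 0.21 / 0.049
Numerator = 5.8800
F_muscle = 120.0000


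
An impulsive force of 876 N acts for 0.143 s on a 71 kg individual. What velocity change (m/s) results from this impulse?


J = F * dt = 876 * 0.143 = 125.2680 N*s
delta_v = J / m
delta_v = 125.2680 / 71
delta_v = 1.7643


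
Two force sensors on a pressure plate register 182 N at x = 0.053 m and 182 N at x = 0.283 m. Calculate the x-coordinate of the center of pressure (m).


COP_x = (F1*x1 + F2*x2) / (F1 + F2)
COP_x = (182*0.053 + 182*0.283) / (182 + 182)
Numerator = 61.1520
Denominator = 364
COP_x = 0.1680


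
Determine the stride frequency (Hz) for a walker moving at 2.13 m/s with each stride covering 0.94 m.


f = v / stride_length
f = 2.13 / 0.94
f = 2.2660


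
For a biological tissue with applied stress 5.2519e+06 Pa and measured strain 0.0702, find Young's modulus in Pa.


E = stress / strain
E = 5.2519e+06 / 0.0702
E = 7.4813e+07


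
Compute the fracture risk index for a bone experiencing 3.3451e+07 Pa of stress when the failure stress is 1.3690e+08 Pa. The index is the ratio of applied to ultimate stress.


FRI = applied / ultimate
FRI = 3.3451e+07 / 1.3690e+08
FRI = 0.2443


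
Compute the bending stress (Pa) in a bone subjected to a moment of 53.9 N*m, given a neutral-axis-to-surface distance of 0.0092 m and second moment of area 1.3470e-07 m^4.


sigma = M * c / I
sigma = 53.9 * 0.0092 / 1.3470e-07
M * c = 0.4959
sigma = 3.6814e+06


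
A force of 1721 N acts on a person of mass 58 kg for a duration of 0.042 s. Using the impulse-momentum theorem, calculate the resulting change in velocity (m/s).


J = F * dt = 1721 * 0.042 = 72.2820 N*s
delta_v = J / m
delta_v = 72.2820 / 58
delta_v = 1.2462


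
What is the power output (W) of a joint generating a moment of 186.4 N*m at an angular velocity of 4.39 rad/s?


P = M * omega
P = 186.4 * 4.39
P = 818.2960


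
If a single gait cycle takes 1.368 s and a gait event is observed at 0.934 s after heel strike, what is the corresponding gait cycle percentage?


pct = (event_time / cycle_time) * 100
pct = (0.934 / 1.368) * 100
ratio = 0.6827
pct = 68.2749


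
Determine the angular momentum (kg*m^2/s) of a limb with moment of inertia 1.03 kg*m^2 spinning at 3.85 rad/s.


L = I * omega
L = 1.03 * 3.85
L = 3.9655


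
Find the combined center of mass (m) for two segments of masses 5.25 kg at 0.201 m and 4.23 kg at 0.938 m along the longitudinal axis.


COM = (m1*x1 + m2*x2) / (m1 + m2)
COM = (5.25*0.201 + 4.23*0.938) / (5.25 + 4.23)
Numerator = 5.0230
Denominator = 9.4800
COM = 0.5299


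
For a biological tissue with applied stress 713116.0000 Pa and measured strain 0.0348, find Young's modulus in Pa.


E = stress / strain
E = 713116.0000 / 0.0348
E = 2.0492e+07


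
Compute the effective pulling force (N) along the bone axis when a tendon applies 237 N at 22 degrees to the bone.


F_eff = F_tendon * cos(theta)
theta = 22 deg = 0.3840 rad
cos(theta) = 0.9272
F_eff = 237 * 0.9272
F_eff = 219.7426


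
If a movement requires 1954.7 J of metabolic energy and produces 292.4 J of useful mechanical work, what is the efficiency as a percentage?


eta = (W_mech / E_meta) * 100
eta = (292.4 / 1954.7) * 100
ratio = 0.1496
eta = 14.9588


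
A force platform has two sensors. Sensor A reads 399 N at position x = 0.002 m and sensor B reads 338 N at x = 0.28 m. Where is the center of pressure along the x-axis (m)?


COP_x = (F1*x1 + F2*x2) / (F1 + F2)
COP_x = (399*0.002 + 338*0.28) / (399 + 338)
Numerator = 95.4380
Denominator = 737
COP_x = 0.1295


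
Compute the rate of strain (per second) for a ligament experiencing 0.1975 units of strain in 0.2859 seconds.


strain_rate = delta_strain / delta_t
strain_rate = 0.1975 / 0.2859
strain_rate = 0.6908


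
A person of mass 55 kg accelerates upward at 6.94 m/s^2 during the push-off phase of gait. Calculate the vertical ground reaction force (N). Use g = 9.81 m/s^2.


GRF = m * (g + a)
GRF = 55 * (9.81 + 6.94)
GRF = 55 * 16.7500
GRF = 921.2500


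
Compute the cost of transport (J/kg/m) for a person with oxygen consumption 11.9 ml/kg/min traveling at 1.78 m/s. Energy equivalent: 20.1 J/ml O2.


Power per kg = VO2 * 20.1 / 60
Power per kg = 11.9 * 20.1 / 60 = 3.9865 W/kg
Cost = power_per_kg / speed
Cost = 3.9865 / 1.78
Cost = 2.2396


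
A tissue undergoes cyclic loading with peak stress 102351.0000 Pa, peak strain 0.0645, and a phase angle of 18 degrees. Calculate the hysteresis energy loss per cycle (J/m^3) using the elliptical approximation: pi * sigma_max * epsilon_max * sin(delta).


E_loss = pi * sigma_max * epsilon_max * sin(delta)
delta = 18 deg = 0.3142 rad
sin(delta) = 0.3090
E_loss = pi * 102351.0000 * 0.0645 * 0.3090
E_loss = 6408.9081


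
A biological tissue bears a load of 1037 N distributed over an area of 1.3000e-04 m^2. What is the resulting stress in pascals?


stress = F / A
stress = 1037 / 1.3000e-04
stress = 7.9769e+06


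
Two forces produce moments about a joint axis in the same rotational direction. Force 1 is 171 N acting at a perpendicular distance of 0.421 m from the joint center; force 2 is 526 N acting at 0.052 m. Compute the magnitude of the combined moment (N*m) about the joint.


M = F1 * d1 + F2 * d2
M = 171 * 0.421 + 526 * 0.052
M = 71.9910 + 27.3520
M = 99.3430


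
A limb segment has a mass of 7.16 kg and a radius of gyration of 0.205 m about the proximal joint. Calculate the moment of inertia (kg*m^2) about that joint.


I = m * k^2
I = 7.16 * 0.205^2
k^2 = 0.0420
I = 0.3009


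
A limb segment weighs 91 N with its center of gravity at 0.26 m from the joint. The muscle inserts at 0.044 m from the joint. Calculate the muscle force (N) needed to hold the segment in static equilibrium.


F_muscle = W * d_load / d_muscle
F_muscle = 91 * 0.26 / 0.044
Numerator = 23.6600
F_muscle = 537.7273


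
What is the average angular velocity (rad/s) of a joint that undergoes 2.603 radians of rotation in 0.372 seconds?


omega = delta_theta / delta_t
omega = 2.603 / 0.372
omega = 6.9973


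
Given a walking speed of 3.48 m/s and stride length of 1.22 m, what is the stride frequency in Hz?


f = v / stride_length
f = 3.48 / 1.22
f = 2.8525


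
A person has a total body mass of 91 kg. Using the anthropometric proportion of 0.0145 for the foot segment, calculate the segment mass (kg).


m_segment = body_mass * fraction
m_segment = 91 * 0.0145
m_segment = 1.3195


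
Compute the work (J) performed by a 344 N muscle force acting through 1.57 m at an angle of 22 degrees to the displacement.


W = F * d * cos(theta)
theta = 22 deg = 0.3840 rad
cos(theta) = 0.9272
W = 344 * 1.57 * 0.9272
W = 500.7535


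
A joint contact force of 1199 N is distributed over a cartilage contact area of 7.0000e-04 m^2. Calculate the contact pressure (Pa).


P = F / A
P = 1199 / 7.0000e-04
P = 1.7129e+06


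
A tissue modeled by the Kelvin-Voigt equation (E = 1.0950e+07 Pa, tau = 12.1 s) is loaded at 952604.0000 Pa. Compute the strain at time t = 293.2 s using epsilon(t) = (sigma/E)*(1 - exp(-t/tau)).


epsilon(t) = (sigma/E) * (1 - exp(-t/tau))
sigma/E = 952604.0000 / 1.0950e+07 = 0.0870
exp(-t/tau) = exp(-293.2 / 12.1) = 2.9953e-11
epsilon = 0.0870 * (1 - 2.9953e-11)
epsilon = 0.0870


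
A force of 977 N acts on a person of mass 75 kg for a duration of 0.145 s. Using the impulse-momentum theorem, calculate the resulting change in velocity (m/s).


J = F * dt = 977 * 0.145 = 141.6650 N*s
delta_v = J / m
delta_v = 141.6650 / 75
delta_v = 1.8889


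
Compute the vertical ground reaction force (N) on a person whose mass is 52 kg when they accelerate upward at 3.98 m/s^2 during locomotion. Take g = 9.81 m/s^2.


GRF = m * (g + a)
GRF = 52 * (9.81 + 3.98)
GRF = 52 * 13.7900
GRF = 717.0800


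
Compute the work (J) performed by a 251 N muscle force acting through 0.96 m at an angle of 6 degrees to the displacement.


W = F * d * cos(theta)
theta = 6 deg = 0.1047 rad
cos(theta) = 0.9945
W = 251 * 0.96 * 0.9945
W = 239.6400


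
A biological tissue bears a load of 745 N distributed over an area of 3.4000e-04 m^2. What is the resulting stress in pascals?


stress = F / A
stress = 745 / 3.4000e-04
stress = 2.1912e+06


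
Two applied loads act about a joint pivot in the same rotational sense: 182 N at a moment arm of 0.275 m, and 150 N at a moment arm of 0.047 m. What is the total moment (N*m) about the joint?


M = F1 * d1 + F2 * d2
M = 182 * 0.275 + 150 * 0.047
M = 50.0500 + 7.0500
M = 57.1000


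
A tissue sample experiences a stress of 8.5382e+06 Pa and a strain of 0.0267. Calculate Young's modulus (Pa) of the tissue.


E = stress / strain
E = 8.5382e+06 / 0.0267
E = 3.1978e+08


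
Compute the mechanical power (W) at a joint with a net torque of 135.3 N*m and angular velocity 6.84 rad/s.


P = M * omega
P = 135.3 * 6.84
P = 925.4520


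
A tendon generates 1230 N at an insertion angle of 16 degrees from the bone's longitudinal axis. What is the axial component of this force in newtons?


F_eff = F_tendon * cos(theta)
theta = 16 deg = 0.2793 rad
cos(theta) = 0.9613
F_eff = 1230 * 0.9613
F_eff = 1182.3519


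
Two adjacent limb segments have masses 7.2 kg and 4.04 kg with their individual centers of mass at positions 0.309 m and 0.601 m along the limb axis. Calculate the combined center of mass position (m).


COM = (m1*x1 + m2*x2) / (m1 + m2)
COM = (7.2*0.309 + 4.04*0.601) / (7.2 + 4.04)
Numerator = 4.6528
Denominator = 11.2400
COM = 0.4140


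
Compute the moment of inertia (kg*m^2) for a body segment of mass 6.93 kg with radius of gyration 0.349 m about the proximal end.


I = m * k^2
I = 6.93 * 0.349^2
k^2 = 0.1218
I = 0.8441


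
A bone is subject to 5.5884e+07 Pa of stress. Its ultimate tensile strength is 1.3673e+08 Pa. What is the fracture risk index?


FRI = applied / ultimate
FRI = 5.5884e+07 / 1.3673e+08
FRI = 0.4087


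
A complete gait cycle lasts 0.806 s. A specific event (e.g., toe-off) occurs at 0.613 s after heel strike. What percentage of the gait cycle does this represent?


pct = (event_time / cycle_time) * 100
pct = (0.613 / 0.806) * 100
ratio = 0.7605
pct = 76.0546


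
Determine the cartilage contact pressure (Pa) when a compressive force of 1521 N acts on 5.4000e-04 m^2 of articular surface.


P = F / A
P = 1521 / 5.4000e-04
P = 2.8167e+06


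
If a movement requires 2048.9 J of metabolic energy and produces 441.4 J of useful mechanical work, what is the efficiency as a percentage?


eta = (W_mech / E_meta) * 100
eta = (441.4 / 2048.9) * 100
ratio = 0.2154
eta = 21.5433


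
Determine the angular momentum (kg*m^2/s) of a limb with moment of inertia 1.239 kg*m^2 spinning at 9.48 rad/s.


L = I * omega
L = 1.239 * 9.48
L = 11.7457


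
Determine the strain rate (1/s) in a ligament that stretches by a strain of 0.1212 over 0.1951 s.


strain_rate = delta_strain / delta_t
strain_rate = 0.1212 / 0.1951
strain_rate = 0.6212
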